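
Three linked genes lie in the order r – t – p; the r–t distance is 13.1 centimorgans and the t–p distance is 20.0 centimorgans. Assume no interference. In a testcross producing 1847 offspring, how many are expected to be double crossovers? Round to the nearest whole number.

48

Map distances give recombination frequencies of 0.131 and 0.200 for the two intervals.
With no interference, expected double-crossover frequency = 0.131 × 0.200 = 0.02620.
Expected number = 0.02620 × 1847 = 48.39 ≈ 48.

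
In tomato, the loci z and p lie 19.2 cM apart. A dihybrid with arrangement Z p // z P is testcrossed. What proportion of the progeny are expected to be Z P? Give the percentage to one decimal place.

9.6%

A map distance of 19.2 cM corresponds to a recombination frequency of 0.192.
The F1 is Z p / z P, so Z P is a recombinant gamete class with expected frequency r/2 = 0.192/2 = 0.0960.
That is 0.0960 = 9.6% of the progeny.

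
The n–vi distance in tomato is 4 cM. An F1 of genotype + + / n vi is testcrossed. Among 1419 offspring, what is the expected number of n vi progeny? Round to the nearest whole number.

681

A map distance of 4 cM corresponds to a recombination frequency of 0.040.
The F1 is + + / n vi, so n vi is a parental gamete class with expected frequency (1 − r)/2 = 0.960/2 = 0.4800.
Expected number = 0.4800 × 1419 = 681.12 ≈ 681.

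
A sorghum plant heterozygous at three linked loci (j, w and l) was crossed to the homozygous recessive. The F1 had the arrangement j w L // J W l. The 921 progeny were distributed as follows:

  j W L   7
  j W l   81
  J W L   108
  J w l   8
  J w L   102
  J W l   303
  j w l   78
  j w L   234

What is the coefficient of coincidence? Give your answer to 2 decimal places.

The two rarest classes, j W L and J w l, are the double crossovers. Comparing them with the parentals, only the w allele has switched, so w is the middle locus and the order is l – w – j.
l–w: (186 + 15)/921 = 0.2182; w–j: (183 + 15)/921 = 0.2150.
Expected DCO frequency = 0.2182 × 0.2150 ≈ 0.04691; observed = 15/921 ≈ 0.01629.
Coefficient of coincidence = 0.01629/0.04691 ≈ 0.35.

0.35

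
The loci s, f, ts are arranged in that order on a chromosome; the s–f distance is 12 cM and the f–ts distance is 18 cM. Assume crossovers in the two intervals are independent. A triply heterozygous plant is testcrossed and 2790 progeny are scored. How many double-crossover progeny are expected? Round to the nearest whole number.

Map distances give recombination frequencies of 0.120 and 0.180 for the two intervals.
With no interference, expected double-crossover frequency = 0.120 × 0.180 = 0.02160.
Expected number = 0.02160 × 2790 = 60.26 ≈ 60.

60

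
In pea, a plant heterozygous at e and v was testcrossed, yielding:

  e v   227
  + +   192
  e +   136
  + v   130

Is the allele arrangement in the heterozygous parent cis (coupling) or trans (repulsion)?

cis

The two most frequent classes are + + (192) and e v (227); these are the parental (non-recombinant) types.
So the F1 carried + + on one chromosome and e v on the other — the recessive alleles are on the same chromosome (cis / coupling).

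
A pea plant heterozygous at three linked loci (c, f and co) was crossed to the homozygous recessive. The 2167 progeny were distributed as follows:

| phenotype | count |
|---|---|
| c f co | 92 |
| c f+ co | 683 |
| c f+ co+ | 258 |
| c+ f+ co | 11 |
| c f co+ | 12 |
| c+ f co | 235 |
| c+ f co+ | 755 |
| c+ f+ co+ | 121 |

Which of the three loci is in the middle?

The two most frequent reciprocal classes, c f+ co and c+ f co+, are the parental types, so the F1 was c f+ co / c+ f co+.
The two rarest classes, c+ f+ co and c f co+, are the double crossovers. Comparing them with the parentals, only the c allele has switched, so c is the middle locus and the order is f – c – co.

c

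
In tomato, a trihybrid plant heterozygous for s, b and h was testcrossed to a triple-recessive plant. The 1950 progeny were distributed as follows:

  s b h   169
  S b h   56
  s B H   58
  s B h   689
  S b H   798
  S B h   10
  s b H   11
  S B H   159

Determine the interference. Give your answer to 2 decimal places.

0.13

The two most frequent reciprocal classes, S b H and s B h, are the parental types, so the F1 was S b H / s B h.
The two rarest classes, s b H and S B h, are the double crossovers. Comparing them with the parentals, only the s allele has switched, so s is the middle locus and the order is b – s – h.
b–s: (328 + 21)/1950 = 0.1790; s–h: (114 + 21)/1950 = 0.0692.
Expected DCO frequency = 0.1790 × 0.0692 ≈ 0.01239; observed = 21/1950 ≈ 0.01077.
Coefficient of coincidence = 0.01077/0.01239 ≈ 0.87; interference = 1 − 0.87 = 0.13.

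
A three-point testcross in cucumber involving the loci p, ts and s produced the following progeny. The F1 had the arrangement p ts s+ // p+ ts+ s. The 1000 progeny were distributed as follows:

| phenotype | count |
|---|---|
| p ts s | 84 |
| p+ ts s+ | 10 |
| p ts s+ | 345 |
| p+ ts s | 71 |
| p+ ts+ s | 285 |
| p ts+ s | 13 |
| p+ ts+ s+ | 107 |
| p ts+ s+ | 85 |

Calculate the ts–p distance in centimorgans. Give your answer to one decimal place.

The two rarest classes, p+ ts s+ and p ts+ s, are the double crossovers. Comparing them with the parentals, only the p allele has switched, so p is the middle locus and the order is ts – p – s.
Crossovers in the ts–p interval produce the single-crossover classes p ts+ s+ and p+ ts s (85 + 71 = 156) plus the double crossovers (23).
RF(ts–p) = (156 + 23) / 1000 = 179/1000 = 0.1790 → 17.9 centimorgans.

17.9 centimorgans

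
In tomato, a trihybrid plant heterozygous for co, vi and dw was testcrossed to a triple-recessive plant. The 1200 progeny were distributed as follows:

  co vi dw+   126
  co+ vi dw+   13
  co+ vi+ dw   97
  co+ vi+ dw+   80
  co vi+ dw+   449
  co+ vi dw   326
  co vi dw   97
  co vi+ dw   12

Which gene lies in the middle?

dw

The two most frequent reciprocal classes, co vi+ dw+ and co+ vi dw, are the parental types, so the F1 was co vi+ dw+ / co+ vi dw.
The two rarest classes, co vi+ dw and co+ vi dw+, are the double crossovers. Comparing them with the parentals, only the dw allele has switched, so dw is the middle locus and the order is vi – dw – co.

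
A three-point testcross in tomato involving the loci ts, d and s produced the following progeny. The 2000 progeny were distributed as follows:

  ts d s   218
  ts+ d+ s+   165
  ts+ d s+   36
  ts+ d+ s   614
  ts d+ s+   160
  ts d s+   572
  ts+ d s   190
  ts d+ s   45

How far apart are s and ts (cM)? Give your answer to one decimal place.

The two most frequent reciprocal classes, ts d s+ and ts+ d+ s, are the parental types, so the F1 was ts d s+ / ts+ d+ s.
The two rarest classes, ts+ d s+ and ts d+ s, are the double crossovers. Comparing them with the parentals, only the ts allele has switched, so ts is the middle locus and the order is d – ts – s.
Crossovers in the ts–s interval produce the single-crossover classes ts d s and ts+ d+ s+ (218 + 165 = 383) plus the double crossovers (81).
RF(ts–s) = (383 + 81) / 2000 = 464/2000 = 0.2320 → 23.2 cM.

23.2 cM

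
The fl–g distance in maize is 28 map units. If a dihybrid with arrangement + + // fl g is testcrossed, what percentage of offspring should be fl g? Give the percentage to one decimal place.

36.0%

A map distance of 28 map units corresponds to a recombination frequency of 0.280.
The F1 is + + / fl g, so fl g is a parental gamete class with expected frequency (1 − r)/2 = 0.720/2 = 0.3600.
That is 0.3600 = 36.0% of the progeny.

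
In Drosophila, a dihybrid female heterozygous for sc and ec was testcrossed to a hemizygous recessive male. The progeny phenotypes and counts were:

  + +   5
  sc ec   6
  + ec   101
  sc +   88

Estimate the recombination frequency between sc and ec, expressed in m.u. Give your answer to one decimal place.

5.5 m.u.

The two most frequent classes, + ec (101) and sc + (88), are the parental types, so the F1 was + ec / sc +.
The recombinant classes are + + and sc ec: 5 + 6 = 11.
Recombination frequency = 11/200 = 0.0550 ≈ 5.5%, i.e. 5.5 m.u.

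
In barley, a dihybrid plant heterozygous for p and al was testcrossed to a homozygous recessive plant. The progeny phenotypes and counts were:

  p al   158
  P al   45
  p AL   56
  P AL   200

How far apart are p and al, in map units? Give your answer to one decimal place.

The two most frequent classes, P AL (200) and p al (158), are the parental types, so the F1 was P AL / p al.
The recombinant classes are P al and p AL: 45 + 56 = 101.
Recombination frequency = 101/459 = 0.2200 ≈ 22.0%, i.e. 22.0 map units.

22.0 map units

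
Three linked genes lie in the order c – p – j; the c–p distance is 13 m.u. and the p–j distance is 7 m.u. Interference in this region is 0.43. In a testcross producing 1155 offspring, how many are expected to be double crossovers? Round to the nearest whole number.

6

Map distances give recombination frequencies of 0.130 and 0.070 for the two intervals.
With interference 0.43 (so coincidence = 0.57), expected double-crossover frequency = 0.130 × 0.070 × 0.57 = 0.00519.
Expected number = 0.00519 × 1155 = 5.99 ≈ 6.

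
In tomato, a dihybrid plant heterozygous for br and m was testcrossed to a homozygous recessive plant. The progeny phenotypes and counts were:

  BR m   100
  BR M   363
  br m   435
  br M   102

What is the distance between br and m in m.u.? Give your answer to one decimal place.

20.2 m.u.

The two most frequent classes, BR M (363) and br m (435), are the parental types, so the F1 was BR M / br m.
The recombinant classes are BR m and br M: 100 + 102 = 202.
Recombination frequency = 202/1000 = 0.2020 ≈ 20.2%, i.e. 20.2 m.u.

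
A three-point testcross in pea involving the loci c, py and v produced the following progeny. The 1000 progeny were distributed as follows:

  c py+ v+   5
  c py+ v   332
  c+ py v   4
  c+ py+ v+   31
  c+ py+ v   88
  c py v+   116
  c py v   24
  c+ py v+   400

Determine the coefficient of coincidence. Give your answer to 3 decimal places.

The two most frequent reciprocal classes, c+ py v+ and c py+ v, are the parental types, so the F1 was c+ py v+ / c py+ v.
The two rarest classes, c+ py v and c py+ v+, are the double crossovers. Comparing them with the parentals, only the v allele has switched, so v is the middle locus and the order is py – v – c.
py–v: (55 + 9)/1000 = 0.0640; v–c: (204 + 9)/1000 = 0.2130.
Expected DCO frequency = 0.0640 × 0.2130 ≈ 0.01363; observed = 9/1000 ≈ 0.00900.
Coefficient of coincidence = 0.00900/0.01363 ≈ 0.660.

0.660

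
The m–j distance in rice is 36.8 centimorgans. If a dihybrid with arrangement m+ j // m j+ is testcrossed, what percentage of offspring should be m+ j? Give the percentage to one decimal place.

31.6%

A map distance of 36.8 centimorgans corresponds to a recombination frequency of 0.368.
The F1 is m+ j / m j+, so m+ j is a parental gamete class with expected frequency (1 − r)/2 = 0.632/2 = 0.3160.
That is 0.3160 = 31.6% of the progeny.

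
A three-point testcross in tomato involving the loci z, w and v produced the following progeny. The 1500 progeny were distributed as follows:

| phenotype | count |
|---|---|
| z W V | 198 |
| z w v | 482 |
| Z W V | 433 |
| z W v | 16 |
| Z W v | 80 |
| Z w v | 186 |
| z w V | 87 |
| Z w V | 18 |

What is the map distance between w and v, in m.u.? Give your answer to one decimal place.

13.4 m.u.

The two most frequent reciprocal classes, z w v and Z W V, are the parental types, so the F1 was z w v / Z W V.
The two rarest classes, z W v and Z w V, are the double crossovers. Comparing them with the parentals, only the w allele has switched, so w is the middle locus and the order is v – w – z.
Crossovers in the v–w interval produce the single-crossover classes z w V and Z W v (87 + 80 = 167) plus the double crossovers (34).
RF(v–w) = (167 + 34) / 1500 = 201/1500 = 0.1340 → 13.4 m.u.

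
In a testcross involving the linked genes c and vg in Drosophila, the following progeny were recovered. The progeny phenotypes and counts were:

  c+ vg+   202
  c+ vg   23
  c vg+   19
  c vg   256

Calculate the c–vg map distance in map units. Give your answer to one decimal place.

8.4 map units

The two most frequent classes, c+ vg+ (202) and c vg (256), are the parental types, so the F1 was c+ vg+ / c vg.
The recombinant classes are c+ vg and c vg+: 23 + 19 = 42.
Recombination frequency = 42/500 = 0.0840 ≈ 8.4%, i.e. 8.4 map units.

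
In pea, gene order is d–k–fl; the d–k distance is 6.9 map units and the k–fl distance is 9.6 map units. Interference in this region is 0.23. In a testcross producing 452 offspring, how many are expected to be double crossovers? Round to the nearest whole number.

Map distances give recombination frequencies of 0.069 and 0.096 for the two intervals.
With interference 0.23 (so coincidence = 0.77), expected double-crossover frequency = 0.069 × 0.096 × 0.77 = 0.00510.
Expected number = 0.00510 × 452 = 2.31 ≈ 2.

2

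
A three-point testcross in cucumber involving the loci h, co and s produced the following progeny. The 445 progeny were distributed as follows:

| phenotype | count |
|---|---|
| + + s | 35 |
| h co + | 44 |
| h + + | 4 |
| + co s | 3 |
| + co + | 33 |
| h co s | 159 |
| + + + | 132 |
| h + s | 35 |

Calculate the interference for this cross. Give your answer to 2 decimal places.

The two most frequent reciprocal classes, h co s and + + +, are the parental types, so the F1 was h co s / + + +.
The two rarest classes, + co s and h + +, are the double crossovers. Comparing them with the parentals, only the h allele has switched, so h is the middle locus and the order is s – h – co.
s–h: (79 + 7)/445 = 0.1933; h–co: (68 + 7)/445 = 0.1685.
Expected DCO frequency = 0.1933 × 0.1685 ≈ 0.03257; observed = 7/445 ≈ 0.01573.
Coefficient of coincidence = 0.01573/0.03257 ≈ 0.48; interference = 1 − 0.48 = 0.52.

0.52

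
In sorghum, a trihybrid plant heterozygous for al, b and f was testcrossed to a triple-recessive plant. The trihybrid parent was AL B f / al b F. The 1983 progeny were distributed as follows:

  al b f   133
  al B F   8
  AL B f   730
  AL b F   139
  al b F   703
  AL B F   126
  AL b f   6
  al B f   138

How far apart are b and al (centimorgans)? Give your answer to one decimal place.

The two rarest classes, AL b f and al B F, are the double crossovers. Comparing them with the parentals, only the b allele has switched, so b is the middle locus and the order is f – b – al.
Crossovers in the b–al interval produce the single-crossover classes al B f and AL b F (138 + 139 = 277) plus the double crossovers (14).
RF(b–al) = (277 + 14) / 1983 = 291/1983 = 0.1467 → 14.7 centimorgans.

14.7 centimorgans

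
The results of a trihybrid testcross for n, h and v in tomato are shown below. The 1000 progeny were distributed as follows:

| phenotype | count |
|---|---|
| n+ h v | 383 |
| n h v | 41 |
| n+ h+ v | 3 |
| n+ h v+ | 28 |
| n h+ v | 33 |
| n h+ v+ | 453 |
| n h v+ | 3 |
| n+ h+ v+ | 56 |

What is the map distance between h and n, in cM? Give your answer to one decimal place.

The two most frequent reciprocal classes, n+ h v and n h+ v+, are the parental types, so the F1 was n+ h v / n h+ v+.
The two rarest classes, n+ h+ v and n h v+, are the double crossovers. Comparing them with the parentals, only the h allele has switched, so h is the middle locus and the order is n – h – v.
Crossovers in the n–h interval produce the single-crossover classes n h v and n+ h+ v+ (41 + 56 = 97) plus the double crossovers (6).
RF(n–h) = (97 + 6) / 1000 = 103/1000 = 0.1030 → 10.3 cM.

10.3 cM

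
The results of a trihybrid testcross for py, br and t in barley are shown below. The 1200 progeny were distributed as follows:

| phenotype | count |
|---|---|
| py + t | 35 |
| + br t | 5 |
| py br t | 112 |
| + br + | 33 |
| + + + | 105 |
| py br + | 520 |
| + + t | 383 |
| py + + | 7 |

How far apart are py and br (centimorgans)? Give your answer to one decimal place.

6.7 centimorgans

The two most frequent reciprocal classes, py br + and + + t, are the parental types, so the F1 was py br + / + + t.
The two rarest classes, py + + and + br t, are the double crossovers. Comparing them with the parentals, only the br allele has switched, so br is the middle locus and the order is t – br – py.
Crossovers in the br–py interval produce the single-crossover classes + br + and py + t (33 + 35 = 68) plus the double crossovers (12).
RF(br–py) = (68 + 12) / 1200 = 80/1200 = 0.0667 → 6.7 centimorgans.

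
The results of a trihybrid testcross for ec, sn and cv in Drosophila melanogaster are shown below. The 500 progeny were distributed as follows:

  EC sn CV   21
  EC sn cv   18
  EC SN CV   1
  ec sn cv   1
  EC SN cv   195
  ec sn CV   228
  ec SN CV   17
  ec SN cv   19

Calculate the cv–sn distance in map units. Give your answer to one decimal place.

7.4 map units

The two most frequent reciprocal classes, EC SN cv and ec sn CV, are the parental types, so the F1 was EC SN cv / ec sn CV.
The two rarest classes, EC SN CV and ec sn cv, are the double crossovers. Comparing them with the parentals, only the cv allele has switched, so cv is the middle locus and the order is ec – cv – sn.
Crossovers in the cv–sn interval produce the single-crossover classes EC sn cv and ec SN CV (18 + 17 = 35) plus the double crossovers (2).
RF(cv–sn) = (35 + 2) / 500 = 37/500 = 0.0740 → 7.4 map units.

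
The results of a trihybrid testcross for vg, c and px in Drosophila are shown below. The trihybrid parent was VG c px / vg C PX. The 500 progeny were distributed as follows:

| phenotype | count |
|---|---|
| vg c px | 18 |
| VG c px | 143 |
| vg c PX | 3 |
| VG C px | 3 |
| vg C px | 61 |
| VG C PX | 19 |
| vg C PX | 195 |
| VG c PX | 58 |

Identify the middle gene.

The two rarest classes, VG C px and vg c PX, are the double crossovers. Comparing them with the parentals, only the c allele has switched, so c is the middle locus and the order is px – c – vg.

c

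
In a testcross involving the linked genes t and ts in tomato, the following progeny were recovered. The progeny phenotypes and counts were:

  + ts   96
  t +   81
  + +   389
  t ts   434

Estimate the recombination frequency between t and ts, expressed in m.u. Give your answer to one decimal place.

17.7 m.u.

The two most frequent classes, + + (389) and t ts (434), are the parental types, so the F1 was + + / t ts.
The recombinant classes are + ts and t +: 96 + 81 = 177.
Recombination frequency = 177/1000 = 0.1770 ≈ 17.7%, i.e. 17.7 m.u.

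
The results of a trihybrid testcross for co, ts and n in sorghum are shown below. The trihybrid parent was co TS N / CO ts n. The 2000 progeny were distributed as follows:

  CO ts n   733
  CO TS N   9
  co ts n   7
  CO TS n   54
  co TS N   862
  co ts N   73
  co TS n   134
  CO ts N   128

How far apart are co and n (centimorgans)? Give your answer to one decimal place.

The two rarest classes, CO TS N and co ts n, are the double crossovers. Comparing them with the parentals, only the co allele has switched, so co is the middle locus and the order is n – co – ts.
Crossovers in the n–co interval produce the single-crossover classes co TS n and CO ts N (134 + 128 = 262) plus the double crossovers (16).
RF(n–co) = (262 + 16) / 2000 = 278/2000 = 0.1390 → 13.9 centimorgans.

13.9 centimorgans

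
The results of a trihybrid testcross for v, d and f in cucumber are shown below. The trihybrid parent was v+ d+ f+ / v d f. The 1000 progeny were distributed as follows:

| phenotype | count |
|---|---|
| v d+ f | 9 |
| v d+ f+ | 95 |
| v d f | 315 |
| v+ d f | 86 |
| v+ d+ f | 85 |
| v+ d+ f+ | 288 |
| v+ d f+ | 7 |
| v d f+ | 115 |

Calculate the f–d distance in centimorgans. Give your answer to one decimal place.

21.6 centimorgans

The two rarest classes, v+ d f+ and v d+ f, are the double crossovers. Comparing them with the parentals, only the d allele has switched, so d is the middle locus and the order is v – d – f.
Crossovers in the d–f interval produce the single-crossover classes v+ d+ f and v d f+ (85 + 115 = 200) plus the double crossovers (16).
RF(d–f) = (200 + 16) / 1000 = 216/1000 = 0.2160 → 21.6 centimorgans.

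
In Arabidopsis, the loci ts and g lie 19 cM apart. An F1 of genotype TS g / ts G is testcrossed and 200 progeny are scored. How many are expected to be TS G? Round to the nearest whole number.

A map distance of 19 cM corresponds to a recombination frequency of 0.190.
The F1 is TS g / ts G, so TS G is a recombinant gamete class with expected frequency r/2 = 0.190/2 = 0.0950.
Expected number = 0.0950 × 200 = 19.00 ≈ 19.

19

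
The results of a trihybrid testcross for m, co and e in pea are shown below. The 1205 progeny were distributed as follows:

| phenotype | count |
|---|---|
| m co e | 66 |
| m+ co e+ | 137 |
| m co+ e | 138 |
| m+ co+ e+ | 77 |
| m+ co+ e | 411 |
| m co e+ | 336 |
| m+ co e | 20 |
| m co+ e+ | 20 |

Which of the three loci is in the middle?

co

The two most frequent reciprocal classes, m+ co+ e and m co e+, are the parental types, so the F1 was m+ co+ e / m co e+.
The two rarest classes, m+ co e and m co+ e+, are the double crossovers. Comparing them with the parentals, only the co allele has switched, so co is the middle locus and the order is m – co – e.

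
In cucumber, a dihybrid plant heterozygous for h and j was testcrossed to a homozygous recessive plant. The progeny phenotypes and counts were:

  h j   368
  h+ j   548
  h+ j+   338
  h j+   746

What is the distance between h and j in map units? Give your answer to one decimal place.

The two most frequent classes, h+ j (548) and h j+ (746), are the parental types, so the F1 was h+ j / h j+.
The recombinant classes are h+ j+ and h j: 338 + 368 = 706.
Recombination frequency = 706/2000 = 0.3530 ≈ 35.3%, i.e. 35.3 map units.

35.3 map units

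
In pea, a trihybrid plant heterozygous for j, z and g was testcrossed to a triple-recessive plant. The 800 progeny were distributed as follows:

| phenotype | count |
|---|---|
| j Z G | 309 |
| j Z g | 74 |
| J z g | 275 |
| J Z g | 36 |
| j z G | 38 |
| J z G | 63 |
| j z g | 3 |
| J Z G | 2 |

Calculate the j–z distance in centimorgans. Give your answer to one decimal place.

The two most frequent reciprocal classes, j Z G and J z g, are the parental types, so the F1 was j Z G / J z g.
The two rarest classes, J Z G and j z g, are the double crossovers. Comparing them with the parentals, only the j allele has switched, so j is the middle locus and the order is z – j – g.
Crossovers in the z–j interval produce the single-crossover classes j z G and J Z g (38 + 36 = 74) plus the double crossovers (5).
RF(z–j) = (74 + 5) / 800 = 79/800 = 0.0988 → 9.9 centimorgans.

9.9 centimorgans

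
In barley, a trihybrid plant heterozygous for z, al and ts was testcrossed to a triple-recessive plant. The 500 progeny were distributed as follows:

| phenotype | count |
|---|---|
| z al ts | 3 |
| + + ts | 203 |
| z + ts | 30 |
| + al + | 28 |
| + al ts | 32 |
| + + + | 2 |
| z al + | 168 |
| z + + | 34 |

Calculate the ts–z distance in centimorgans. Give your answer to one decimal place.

12.6 centimorgans

The two most frequent reciprocal classes, + + ts and z al +, are the parental types, so the F1 was + + ts / z al +.
The two rarest classes, + + + and z al ts, are the double crossovers. Comparing them with the parentals, only the ts allele has switched, so ts is the middle locus and the order is al – ts – z.
Crossovers in the ts–z interval produce the single-crossover classes z + ts and + al + (30 + 28 = 58) plus the double crossovers (5).
RF(ts–z) = (58 + 5) / 500 = 63/500 = 0.1260 → 12.6 centimorgans.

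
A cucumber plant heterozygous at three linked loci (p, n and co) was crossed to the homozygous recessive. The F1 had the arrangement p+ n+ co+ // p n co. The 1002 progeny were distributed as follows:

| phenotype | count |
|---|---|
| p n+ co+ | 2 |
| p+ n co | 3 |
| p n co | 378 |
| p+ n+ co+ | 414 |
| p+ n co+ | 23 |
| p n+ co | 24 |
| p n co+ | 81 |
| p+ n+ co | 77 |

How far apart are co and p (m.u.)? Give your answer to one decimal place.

The two rarest classes, p n+ co+ and p+ n co, are the double crossovers. Comparing them with the parentals, only the p allele has switched, so p is the middle locus and the order is n – p – co.
Crossovers in the p–co interval produce the single-crossover classes p+ n+ co and p n co+ (77 + 81 = 158) plus the double crossovers (5).
RF(p–co) = (158 + 5) / 1002 = 163/1002 = 0.1627 → 16.3 m.u.

16.3 m.u.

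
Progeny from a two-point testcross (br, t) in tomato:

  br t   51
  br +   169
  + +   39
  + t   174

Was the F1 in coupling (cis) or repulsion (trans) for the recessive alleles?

trans

The two most frequent classes are + t (174) and br + (169); these are the parental (non-recombinant) types.
So the F1 carried + t on one chromosome and br + on the other — the recessive alleles are on opposite chromosomes (trans / repulsion).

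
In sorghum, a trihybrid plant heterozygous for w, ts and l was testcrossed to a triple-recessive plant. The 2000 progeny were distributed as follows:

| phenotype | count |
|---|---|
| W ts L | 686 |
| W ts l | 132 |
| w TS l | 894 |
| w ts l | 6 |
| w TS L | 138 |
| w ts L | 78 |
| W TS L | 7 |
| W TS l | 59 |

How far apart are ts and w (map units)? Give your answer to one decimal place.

The two most frequent reciprocal classes, w TS l and W ts L, are the parental types, so the F1 was w TS l / W ts L.
The two rarest classes, w ts l and W TS L, are the double crossovers. Comparing them with the parentals, only the ts allele has switched, so ts is the middle locus and the order is l – ts – w.
Crossovers in the ts–w interval produce the single-crossover classes W TS l and w ts L (59 + 78 = 137) plus the double crossovers (13).
RF(ts–w) = (137 + 13) / 2000 = 150/2000 = 0.0750 → 7.5 map units.

7.5 map units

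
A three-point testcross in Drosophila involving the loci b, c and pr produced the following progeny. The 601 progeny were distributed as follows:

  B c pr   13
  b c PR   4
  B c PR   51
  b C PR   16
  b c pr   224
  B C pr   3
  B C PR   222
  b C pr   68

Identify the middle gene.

The two most frequent reciprocal classes, b c pr and B C PR, are the parental types, so the F1 was b c pr / B C PR.
The two rarest classes, b c PR and B C pr, are the double crossovers. Comparing them with the parentals, only the pr allele has switched, so pr is the middle locus and the order is c – pr – b.

pr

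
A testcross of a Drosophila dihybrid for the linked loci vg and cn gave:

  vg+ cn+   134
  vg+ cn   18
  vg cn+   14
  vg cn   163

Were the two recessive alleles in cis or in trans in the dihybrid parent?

cis

The two most frequent classes are vg+ cn+ (134) and vg cn (163); these are the parental (non-recombinant) types.
So the F1 carried vg+ cn+ on one chromosome and vg cn on the other — the recessive alleles are on the same chromosome (cis / coupling).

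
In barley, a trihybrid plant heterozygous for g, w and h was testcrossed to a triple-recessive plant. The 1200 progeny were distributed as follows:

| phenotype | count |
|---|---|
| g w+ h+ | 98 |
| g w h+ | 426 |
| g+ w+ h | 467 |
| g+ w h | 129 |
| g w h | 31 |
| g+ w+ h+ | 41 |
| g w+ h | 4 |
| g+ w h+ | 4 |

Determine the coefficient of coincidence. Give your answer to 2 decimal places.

The two most frequent reciprocal classes, g w h+ and g+ w+ h, are the parental types, so the F1 was g w h+ / g+ w+ h.
The two rarest classes, g+ w h+ and g w+ h, are the double crossovers. Comparing them with the parentals, only the g allele has switched, so g is the middle locus and the order is w – g – h.
w–g: (227 + 8)/1200 = 0.1958; g–h: (72 + 8)/1200 = 0.0667.
Expected DCO frequency = 0.1958 × 0.0667 ≈ 0.01306; observed = 8/1200 ≈ 0.00667.
Coefficient of coincidence = 0.00667/0.01306 ≈ 0.51.

0.51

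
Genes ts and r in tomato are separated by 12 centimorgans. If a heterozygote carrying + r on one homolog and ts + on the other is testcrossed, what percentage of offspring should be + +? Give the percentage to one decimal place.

6.0%

A map distance of 12 centimorgans corresponds to a recombination frequency of 0.120.
The F1 is + r / ts +, so + + is a recombinant gamete class with expected frequency r/2 = 0.120/2 = 0.0600.
That is 0.0600 = 6.0% of the progeny.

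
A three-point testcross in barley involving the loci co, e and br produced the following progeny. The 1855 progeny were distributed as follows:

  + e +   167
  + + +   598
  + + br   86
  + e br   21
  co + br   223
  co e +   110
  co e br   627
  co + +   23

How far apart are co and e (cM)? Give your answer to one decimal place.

The two most frequent reciprocal classes, + + + and co e br, are the parental types, so the F1 was + + + / co e br.
The two rarest classes, co + + and + e br, are the double crossovers. Comparing them with the parentals, only the co allele has switched, so co is the middle locus and the order is br – co – e.
Crossovers in the co–e interval produce the single-crossover classes + e + and co + br (167 + 223 = 390) plus the double crossovers (44).
RF(co–e) = (390 + 44) / 1855 = 434/1855 = 0.2340 → 23.4 cM.

23.4 cM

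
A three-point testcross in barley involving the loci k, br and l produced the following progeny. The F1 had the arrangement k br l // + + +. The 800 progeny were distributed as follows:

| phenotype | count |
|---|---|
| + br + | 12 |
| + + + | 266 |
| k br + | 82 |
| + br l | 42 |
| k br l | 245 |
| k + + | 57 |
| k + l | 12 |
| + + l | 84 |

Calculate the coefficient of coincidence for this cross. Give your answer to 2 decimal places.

0.82

The two rarest classes, k + l and + br +, are the double crossovers. Comparing them with the parentals, only the br allele has switched, so br is the middle locus and the order is k – br – l.
k–br: (99 + 24)/800 = 0.1537; br–l: (166 + 24)/800 = 0.2375.
Expected DCO frequency = 0.1537 × 0.2375 ≈ 0.03650; observed = 24/800 ≈ 0.03000.
Coefficient of coincidence = 0.03000/0.03650 ≈ 0.82.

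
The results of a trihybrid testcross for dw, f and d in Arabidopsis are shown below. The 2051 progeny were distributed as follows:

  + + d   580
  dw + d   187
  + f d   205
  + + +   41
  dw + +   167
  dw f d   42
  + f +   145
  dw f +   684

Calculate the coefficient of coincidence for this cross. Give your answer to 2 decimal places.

0.90

The two most frequent reciprocal classes, + + d and dw f +, are the parental types, so the F1 was + + d / dw f +.
The two rarest classes, + + + and dw f d, are the double crossovers. Comparing them with the parentals, only the d allele has switched, so d is the middle locus and the order is dw – d – f.
dw–d: (332 + 83)/2051 = 0.2023; d–f: (372 + 83)/2051 = 0.2218.
Expected DCO frequency = 0.2023 × 0.2218 ≈ 0.04487; observed = 83/2051 ≈ 0.04047.
Coefficient of coincidence = 0.04047/0.04487 ≈ 0.90.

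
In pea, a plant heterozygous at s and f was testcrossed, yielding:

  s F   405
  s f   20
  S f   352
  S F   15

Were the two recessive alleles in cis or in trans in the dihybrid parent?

trans

The two most frequent classes are S f (352) and s F (405); these are the parental (non-recombinant) types.
So the F1 carried S f on one chromosome and s F on the other — the recessive alleles are on opposite chromosomes (trans / repulsion).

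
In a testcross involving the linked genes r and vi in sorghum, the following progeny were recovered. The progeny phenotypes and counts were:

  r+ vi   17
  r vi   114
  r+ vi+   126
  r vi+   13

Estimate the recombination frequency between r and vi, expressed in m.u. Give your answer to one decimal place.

The two most frequent classes, r+ vi+ (126) and r vi (114), are the parental types, so the F1 was r+ vi+ / r vi.
The recombinant classes are r+ vi and r vi+: 17 + 13 = 30.
Recombination frequency = 30/270 = 0.1111 ≈ 11.1%, i.e. 11.1 m.u.

11.1 m.u.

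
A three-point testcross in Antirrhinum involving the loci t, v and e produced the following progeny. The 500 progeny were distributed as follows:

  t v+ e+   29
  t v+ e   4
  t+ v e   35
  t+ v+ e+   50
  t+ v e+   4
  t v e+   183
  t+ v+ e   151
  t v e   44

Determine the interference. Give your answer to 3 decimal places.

The two most frequent reciprocal classes, t v e+ and t+ v+ e, are the parental types, so the F1 was t v e+ / t+ v+ e.
The two rarest classes, t+ v e+ and t v+ e, are the double crossovers. Comparing them with the parentals, only the t allele has switched, so t is the middle locus and the order is e – t – v.
e–t: (94 + 8)/500 = 0.2040; t–v: (64 + 8)/500 = 0.1440.
Expected DCO frequency = 0.2040 × 0.1440 ≈ 0.02938; observed = 8/500 ≈ 0.01600.
Coefficient of coincidence = 0.01600/0.02938 ≈ 0.545; interference = 1 − 0.545 = 0.455.

0.455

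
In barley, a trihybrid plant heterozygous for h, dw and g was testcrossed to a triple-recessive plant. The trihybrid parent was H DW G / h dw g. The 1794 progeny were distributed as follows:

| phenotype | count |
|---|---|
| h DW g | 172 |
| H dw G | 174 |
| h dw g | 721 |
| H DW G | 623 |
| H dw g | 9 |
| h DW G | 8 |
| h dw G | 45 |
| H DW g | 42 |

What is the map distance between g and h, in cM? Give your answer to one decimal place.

The two rarest classes, h DW G and H dw g, are the double crossovers. Comparing them with the parentals, only the h allele has switched, so h is the middle locus and the order is dw – h – g.
Crossovers in the h–g interval produce the single-crossover classes H DW g and h dw G (42 + 45 = 87) plus the double crossovers (17).
RF(h–g) = (87 + 17) / 1794 = 104/1794 = 0.0580 → 5.8 cM.

5.8 cM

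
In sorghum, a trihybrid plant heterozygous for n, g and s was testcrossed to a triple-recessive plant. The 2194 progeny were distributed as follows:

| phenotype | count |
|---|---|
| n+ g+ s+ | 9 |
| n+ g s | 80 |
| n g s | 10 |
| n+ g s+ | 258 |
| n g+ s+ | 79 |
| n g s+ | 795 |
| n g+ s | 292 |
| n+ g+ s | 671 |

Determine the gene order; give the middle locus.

The two most frequent reciprocal classes, n+ g+ s and n g s+, are the parental types, so the F1 was n+ g+ s / n g s+.
The two rarest classes, n+ g+ s+ and n g s, are the double crossovers. Comparing them with the parentals, only the s allele has switched, so s is the middle locus and the order is g – s – n.

s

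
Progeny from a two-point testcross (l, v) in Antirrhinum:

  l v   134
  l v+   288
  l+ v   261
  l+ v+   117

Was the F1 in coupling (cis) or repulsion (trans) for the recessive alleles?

trans

The two most frequent classes are l+ v (261) and l v+ (288); these are the parental (non-recombinant) types.
So the F1 carried l+ v on one chromosome and l v+ on the other — the recessive alleles are on opposite chromosomes (trans / repulsion).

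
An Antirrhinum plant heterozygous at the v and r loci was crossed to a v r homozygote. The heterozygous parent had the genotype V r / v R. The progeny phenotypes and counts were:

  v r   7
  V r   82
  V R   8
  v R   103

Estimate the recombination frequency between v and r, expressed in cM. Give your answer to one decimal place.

The recombinant classes are V R and v r: 8 + 7 = 15.
Recombination frequency = 15/200 = 0.0750 ≈ 7.5%, i.e. 7.5 cM.

7.5 cM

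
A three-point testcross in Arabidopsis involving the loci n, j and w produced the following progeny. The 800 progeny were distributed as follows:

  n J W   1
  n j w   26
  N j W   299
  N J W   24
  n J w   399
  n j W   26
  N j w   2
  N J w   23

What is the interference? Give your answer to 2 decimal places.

The two most frequent reciprocal classes, n J w and N j W, are the parental types, so the F1 was n J w / N j W.
The two rarest classes, n J W and N j w, are the double crossovers. Comparing them with the parentals, only the w allele has switched, so w is the middle locus and the order is j – w – n.
j–w: (50 + 3)/800 = 0.0663; w–n: (49 + 3)/800 = 0.0650.
Expected DCO frequency = 0.0663 × 0.0650 ≈ 0.00431; observed = 3/800 ≈ 0.00375.
Coefficient of coincidence = 0.00375/0.00431 ≈ 0.87; interference = 1 − 0.87 = 0.13.

0.13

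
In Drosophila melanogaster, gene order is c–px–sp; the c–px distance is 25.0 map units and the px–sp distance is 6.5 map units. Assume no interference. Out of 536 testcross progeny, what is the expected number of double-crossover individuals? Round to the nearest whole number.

Map distances give recombination frequencies of 0.250 and 0.065 for the two intervals.
With no interference, expected double-crossover frequency = 0.250 × 0.065 = 0.01625.
Expected number = 0.01625 × 536 = 8.71 ≈ 9.

9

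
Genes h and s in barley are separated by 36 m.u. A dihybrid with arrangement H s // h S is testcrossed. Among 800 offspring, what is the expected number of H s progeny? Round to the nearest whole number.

256

A map distance of 36 m.u. corresponds to a recombination frequency of 0.360.
The F1 is H s / h S, so H s is a parental gamete class with expected frequency (1 − r)/2 = 0.640/2 = 0.3200.
Expected number = 0.3200 × 800 = 256.00 ≈ 256.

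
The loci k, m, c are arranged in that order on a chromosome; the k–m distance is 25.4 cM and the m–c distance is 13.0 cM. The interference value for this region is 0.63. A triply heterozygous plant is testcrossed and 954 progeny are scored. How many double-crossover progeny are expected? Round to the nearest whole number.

12

Map distances give recombination frequencies of 0.254 and 0.130 for the two intervals.
With interference 0.63 (so coincidence = 0.37), expected double-crossover frequency = 0.254 × 0.130 × 0.37 = 0.01222.
Expected number = 0.01222 × 954 = 11.66 ≈ 12.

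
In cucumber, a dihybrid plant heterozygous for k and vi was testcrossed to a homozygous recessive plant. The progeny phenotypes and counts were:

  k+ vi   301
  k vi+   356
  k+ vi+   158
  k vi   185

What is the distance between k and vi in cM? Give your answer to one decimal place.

34.3 cM

The two most frequent classes, k+ vi (301) and k vi+ (356), are the parental types, so the F1 was k+ vi / k vi+.
The recombinant classes are k+ vi+ and k vi: 158 + 185 = 343.
Recombination frequency = 343/1000 = 0.3430 ≈ 34.3%, i.e. 34.3 cM.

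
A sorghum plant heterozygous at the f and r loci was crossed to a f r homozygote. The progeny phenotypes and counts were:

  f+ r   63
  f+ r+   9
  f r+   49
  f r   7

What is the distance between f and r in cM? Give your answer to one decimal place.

The two most frequent classes, f+ r (63) and f r+ (49), are the parental types, so the F1 was f+ r / f r+.
The recombinant classes are f+ r+ and f r: 9 + 7 = 16.
Recombination frequency = 16/128 = 0.1250 ≈ 12.5%, i.e. 12.5 cM.

12.5 cM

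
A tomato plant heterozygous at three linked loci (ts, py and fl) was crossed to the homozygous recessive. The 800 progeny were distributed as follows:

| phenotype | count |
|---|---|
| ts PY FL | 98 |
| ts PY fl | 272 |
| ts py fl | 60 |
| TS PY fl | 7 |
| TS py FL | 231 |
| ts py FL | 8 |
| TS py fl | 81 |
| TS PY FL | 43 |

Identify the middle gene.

ts

The two most frequent reciprocal classes, TS py FL and ts PY fl, are the parental types, so the F1 was TS py FL / ts PY fl.
The two rarest classes, ts py FL and TS PY fl, are the double crossovers. Comparing them with the parentals, only the ts allele has switched, so ts is the middle locus and the order is fl – ts – py.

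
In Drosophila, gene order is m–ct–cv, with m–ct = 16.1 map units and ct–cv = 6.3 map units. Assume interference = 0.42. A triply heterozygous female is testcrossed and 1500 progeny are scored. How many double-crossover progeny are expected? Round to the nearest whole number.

Map distances give recombination frequencies of 0.161 and 0.063 for the two intervals.
With interference 0.42 (so coincidence = 0.58), expected double-crossover frequency = 0.161 × 0.063 × 0.58 = 0.00588.
Expected number = 0.00588 × 1500 = 8.82 ≈ 9.

9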